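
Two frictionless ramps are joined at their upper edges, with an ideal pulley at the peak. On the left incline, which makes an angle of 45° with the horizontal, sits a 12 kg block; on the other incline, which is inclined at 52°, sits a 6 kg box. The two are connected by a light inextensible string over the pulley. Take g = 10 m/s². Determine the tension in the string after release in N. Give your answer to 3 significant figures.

59.8 N

Resolve each weight along its own incline: the 12 kg mass has component 12 × 10 × sin 45° = 84.853 N down its slope, and the 6 kg mass has 6 × 10 × sin 52° = 47.281 N down its slope.
The 12 kg side's 84.853 N exceeds the other side's 47.281 N, so that mass slides down and the 6 kg mass slides up. Taking that direction as positive, Newton's second law for the whole system gives 84.853 − 47.281 = (12 + 6) a, so a = 37.572 / 18 = 2.0873 m/s².
For the 6 kg mass (up-slope positive): T − 47.281 = 6 × 2.0873, so T = 59.805 N.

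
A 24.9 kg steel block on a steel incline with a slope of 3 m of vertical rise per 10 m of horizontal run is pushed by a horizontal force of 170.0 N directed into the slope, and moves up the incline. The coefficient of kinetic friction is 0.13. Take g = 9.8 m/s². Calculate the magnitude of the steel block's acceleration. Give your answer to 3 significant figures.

The horizontal push has components F cos 16.70° = 170.0 × 0.9578 = 162.826 N up the incline and F sin 16.70° = 170.0 × 0.2873 = 48.841 N pressing into the surface.
The normal force is therefore N = mg cos 16.70° + F sin 16.70° = 233.722 + 48.841 = 282.563 N, and kinetic friction down the slope is μN = 0.13 × 282.563 = 36.733 N.
Along the incline: F cos 16.70° − mg sin 16.70° − μN = ma, so 162.826 − 70.107 − 36.733 = 24.9 a, giving a = 2.2484 m/s².

2.25 m/s²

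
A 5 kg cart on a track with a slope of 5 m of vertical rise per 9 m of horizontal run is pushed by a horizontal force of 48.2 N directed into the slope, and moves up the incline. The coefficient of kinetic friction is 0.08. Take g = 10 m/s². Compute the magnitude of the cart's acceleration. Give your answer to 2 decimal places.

2.50 m/s²

The horizontal push has components F cos 29.05° = 48.2 × 0.8742 = 42.136 N up the incline and F sin 29.05° = 48.2 × 0.4856 = 23.406 N pressing into the surface.
The normal force is therefore N = mg cos 29.05° + F sin 29.05° = 43.710 + 23.406 = 67.116 N, and kinetic friction down the slope is μN = 0.08 × 67.116 = 5.369 N.
Along the incline: F cos 29.05° − mg sin 29.05° − μN = ma, so 42.136 − 24.280 − 5.369 = 5 a, giving a = 2.4974 m/s².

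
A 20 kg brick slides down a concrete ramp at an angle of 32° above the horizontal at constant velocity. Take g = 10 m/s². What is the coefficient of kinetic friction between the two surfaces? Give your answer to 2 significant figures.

At constant velocity the net force along the incline is zero: mg sin 32° = μ mg cos 32°.
So μ = tan 32° = 0.5299 / 0.8480 = 0.6249.

0.62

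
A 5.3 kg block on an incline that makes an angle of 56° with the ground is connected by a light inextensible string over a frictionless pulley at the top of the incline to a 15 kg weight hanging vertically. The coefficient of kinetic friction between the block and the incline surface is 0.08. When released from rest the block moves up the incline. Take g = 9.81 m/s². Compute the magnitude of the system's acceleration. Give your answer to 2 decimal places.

For the block on the incline: the weight component along the slope is m₁g sin 56° = 5.3 × 9.81 × 0.8290 = 43.102 N and the normal force is N = m₁g cos 56° = 29.074 N.
Kinetic friction opposes the block's motion up the incline: f = μN = 0.08 × 29.074 = 2.326 N acting down the slope.
Newton's second law for the block (up-slope positive): T − 43.102 − 2.326 = 5.3 a. For the hanging weight (downward positive): 15 × 9.81 − T = 15 a.
Adding the two equations eliminates T: 101.722 = 20.3 a, so a = 5.0109 m/s².

5.01 m/s²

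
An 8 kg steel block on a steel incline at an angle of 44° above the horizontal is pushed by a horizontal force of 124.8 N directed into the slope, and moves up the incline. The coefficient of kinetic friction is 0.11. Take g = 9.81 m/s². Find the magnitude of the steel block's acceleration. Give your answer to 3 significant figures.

The horizontal push has components F cos 44° = 124.8 × 0.7193 = 89.769 N up the incline and F sin 44° = 124.8 × 0.6947 = 86.699 N pressing into the surface.
The normal force is therefore N = mg cos 44° + F sin 44° = 56.451 + 86.699 = 143.150 N, and kinetic friction down the slope is μN = 0.11 × 143.150 = 15.747 N.
Along the incline: F cos 44° − mg sin 44° − μN = ma, so 89.769 − 54.520 − 15.747 = 8 a, giving a = 2.4378 m/s².

2.44 m/s²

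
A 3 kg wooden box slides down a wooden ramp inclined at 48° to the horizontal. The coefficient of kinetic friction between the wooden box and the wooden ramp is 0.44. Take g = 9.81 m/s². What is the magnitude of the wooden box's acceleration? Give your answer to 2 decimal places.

Resolving the weight along the incline: the component pulling the wooden box down the slope is mg sin 48° = 3 × 9.81 × 0.7431 = 21.869 N, and the normal force is N = mg cos 48° = 3 × 9.81 × 0.6691 = 19.692 N.
Kinetic friction acts up the slope with magnitude f = μN = 0.44 × 19.692 = 8.664 N.
Net force along the incline is 21.869 − 8.664 = 13.205 N, so a = 13.205 / 3 = 4.4017 m/s².

4.40 m/s²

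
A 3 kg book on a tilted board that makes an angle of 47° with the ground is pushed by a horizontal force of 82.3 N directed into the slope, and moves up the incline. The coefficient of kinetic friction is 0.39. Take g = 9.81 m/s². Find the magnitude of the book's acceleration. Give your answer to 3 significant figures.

1.10 m/s²

The horizontal push has components F cos 47° = 82.3 × 0.6820 = 56.129 N up the incline and F sin 47° = 82.3 × 0.7314 = 60.194 N pressing into the surface.
The normal force is therefore N = mg cos 47° + F sin 47° = 20.071 + 60.194 = 80.265 N, and kinetic friction down the slope is μN = 0.39 × 80.265 = 31.303 N.
Along the incline: F cos 47° − mg sin 47° − μN = ma, so 56.129 − 21.525 − 31.303 = 3 a, giving a = 1.1003 m/s².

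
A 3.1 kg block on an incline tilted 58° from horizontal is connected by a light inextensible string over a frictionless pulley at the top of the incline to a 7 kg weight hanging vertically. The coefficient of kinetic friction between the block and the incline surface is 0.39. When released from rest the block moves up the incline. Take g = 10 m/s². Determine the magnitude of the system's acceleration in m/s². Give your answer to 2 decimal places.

3.69 m/s²

For the block on the incline: the weight component along the slope is m₁g sin 58° = 3.1 × 10 × 0.8480 = 26.288 N and the normal force is N = m₁g cos 58° = 16.427 N.
Kinetic friction opposes the block's motion up the incline: f = μN = 0.39 × 16.427 = 6.407 N acting down the slope.
Newton's second law for the block (up-slope positive): T − 26.288 − 6.407 = 3.1 a. For the hanging weight (downward positive): 7 × 10 − T = 7 a.
Adding the two equations eliminates T: 37.305 = 10.1 a, so a = 3.6936 m/s².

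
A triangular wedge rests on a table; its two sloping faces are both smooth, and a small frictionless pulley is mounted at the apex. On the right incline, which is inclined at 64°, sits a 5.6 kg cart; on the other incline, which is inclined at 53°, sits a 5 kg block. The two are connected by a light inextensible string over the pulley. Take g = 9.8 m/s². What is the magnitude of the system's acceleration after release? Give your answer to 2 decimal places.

0.96 m/s²

Resolve each weight along its own incline: the 5.6 kg mass has component 5.6 × 9.8 × sin 64° = 49.326 N down its slope, and the 5 kg mass has 5 × 9.8 × sin 53° = 39.133 N down its slope.
The 5.6 kg side's 49.326 N exceeds the other side's 39.133 N, so that mass slides down and the 5 kg mass slides up. Taking that direction as positive, Newton's second law for the whole system gives 49.326 − 39.133 = (5.6 + 5) a, so a = 10.193 / 10.6 = 0.9616 m/s².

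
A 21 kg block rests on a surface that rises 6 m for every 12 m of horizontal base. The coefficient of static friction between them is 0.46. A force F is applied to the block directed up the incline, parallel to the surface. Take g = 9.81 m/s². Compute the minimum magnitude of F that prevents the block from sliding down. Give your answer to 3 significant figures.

The normal force is N = mg cos 26.57° = 184.261 N. With F at its minimum the block is on the verge of sliding down, so static friction is at its maximum μ_s N = 0.46 × 184.261 = 84.760 N and acts up the slope.
Equilibrium along the incline: F + μ_s N = mg sin 26.57°, so F = 92.130 − 84.760 = 7.370 N.

7.37 N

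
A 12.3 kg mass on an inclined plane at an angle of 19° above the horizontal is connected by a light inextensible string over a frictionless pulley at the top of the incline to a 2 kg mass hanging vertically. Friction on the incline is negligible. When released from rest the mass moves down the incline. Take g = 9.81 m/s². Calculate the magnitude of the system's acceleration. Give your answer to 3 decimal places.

For the mass on the incline: the weight component along the slope is m₁g sin 19° = 12.3 × 9.81 × 0.3256 = 39.288 N and the normal force is N = m₁g cos 19° = 114.089 N.
Newton's second law for the mass (down-slope positive): 39.288 − T = 12.3 a. For the hanging mass (upward positive): T − 2 × 9.81 = 2 a.
Adding the two equations eliminates T: 19.668 = 14.3 a, so a = 1.3754 m/s².

1.375 m/s²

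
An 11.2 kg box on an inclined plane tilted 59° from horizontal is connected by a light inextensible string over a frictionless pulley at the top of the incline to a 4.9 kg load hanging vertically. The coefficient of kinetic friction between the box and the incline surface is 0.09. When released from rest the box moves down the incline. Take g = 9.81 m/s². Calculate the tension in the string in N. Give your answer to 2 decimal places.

60.55 N

For the box on the incline: the weight component along the slope is m₁g sin 59° = 11.2 × 9.81 × 0.8572 = 94.182 N and the normal force is N = m₁g cos 59° = 56.588 N.
Kinetic friction opposes the box's motion down the incline: f = μN = 0.09 × 56.588 = 5.093 N acting up the slope.
Newton's second law for the box (down-slope positive): 94.182 − 5.093 − T = 11.2 a. For the hanging load (upward positive): T − 4.9 × 9.81 = 4.9 a.
Adding the two equations eliminates T: 41.020 = 16.1 a, so a = 2.5478 m/s².
Then from the hanging load's equation, T = 4.9 × (9.81 + 2.5478) = 60.553 N.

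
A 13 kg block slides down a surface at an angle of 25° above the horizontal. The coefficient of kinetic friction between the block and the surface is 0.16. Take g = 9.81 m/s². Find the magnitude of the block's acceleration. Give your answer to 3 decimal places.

Resolving the weight along the incline: the component pulling the block down the slope is mg sin 25° = 13 × 9.81 × 0.4226 = 53.894 N, and the normal force is N = mg cos 25° = 13 × 9.81 × 0.9063 = 115.580 N.
Kinetic friction acts up the slope with magnitude f = μN = 0.16 × 115.580 = 18.493 N.
Net force along the incline is 53.894 − 18.493 = 35.401 N, so a = 35.401 / 13 = 2.7232 m/s².

2.723 m/s²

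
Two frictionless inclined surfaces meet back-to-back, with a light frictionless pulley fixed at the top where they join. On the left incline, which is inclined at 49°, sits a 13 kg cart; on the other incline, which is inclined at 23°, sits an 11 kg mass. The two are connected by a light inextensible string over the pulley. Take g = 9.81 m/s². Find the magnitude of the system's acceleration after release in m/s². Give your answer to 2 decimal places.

2.25 m/s²

Resolve each weight along its own incline: the 13 kg mass has component 13 × 9.81 × sin 49° = 96.248 N down its slope, and the 11 kg mass has 11 × 9.81 × sin 23° = 42.164 N down its slope.
The 13 kg side's 96.248 N exceeds the other side's 42.164 N, so that mass slides down and the 11 kg mass slides up. Taking that direction as positive, Newton's second law for the whole system gives 96.248 − 42.164 = (13 + 11) a, so a = 54.084 / 24 = 2.2535 m/s².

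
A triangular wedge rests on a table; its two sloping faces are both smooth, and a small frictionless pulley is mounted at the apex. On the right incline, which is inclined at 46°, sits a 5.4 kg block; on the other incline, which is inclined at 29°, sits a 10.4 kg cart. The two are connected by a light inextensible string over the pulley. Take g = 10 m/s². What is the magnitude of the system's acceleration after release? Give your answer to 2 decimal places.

Resolve each weight along its own incline: the 5.4 kg mass has component 5.4 × 10 × sin 46° = 38.844 N down its slope, and the 10.4 kg mass has 10.4 × 10 × sin 29° = 50.420 N down its slope.
The 10.4 kg side's 50.420 N exceeds the other side's 38.844 N, so that mass slides down and the 5.4 kg mass slides up. Taking that direction as positive, Newton's second law for the whole system gives 50.420 − 38.844 = (5.4 + 10.4) a, so a = 11.576 / 15.8 = 0.7327 m/s².

0.73 m/s²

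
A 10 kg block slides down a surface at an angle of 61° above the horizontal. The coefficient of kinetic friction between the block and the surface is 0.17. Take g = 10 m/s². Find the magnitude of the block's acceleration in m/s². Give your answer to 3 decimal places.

7.922 m/s²

Resolving the weight along the incline: the component pulling the block down the slope is mg sin 61° = 10 × 10 × 0.8746 = 87.460 N, and the normal force is N = mg cos 61° = 10 × 10 × 0.4848 = 48.480 N.
Kinetic friction acts up the slope with magnitude f = μN = 0.17 × 48.480 = 8.242 N.
Net force along the incline is 87.460 − 8.242 = 79.218 N, so a = 79.218 / 10 = 7.9218 m/s².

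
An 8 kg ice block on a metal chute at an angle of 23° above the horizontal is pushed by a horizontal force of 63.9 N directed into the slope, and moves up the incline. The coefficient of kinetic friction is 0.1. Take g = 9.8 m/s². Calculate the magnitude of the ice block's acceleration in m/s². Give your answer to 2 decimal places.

2.31 m/s²

The horizontal push has components F cos 23° = 63.9 × 0.9205 = 58.820 N up the incline and F sin 23° = 63.9 × 0.3907 = 24.966 N pressing into the surface.
The normal force is therefore N = mg cos 23° + F sin 23° = 72.167 + 24.966 = 97.133 N, and kinetic friction down the slope is μN = 0.1 × 97.133 = 9.713 N.
Along the incline: F cos 23° − mg sin 23° − μN = ma, so 58.820 − 30.631 − 9.713 = 8 a, giving a = 2.3095 m/s².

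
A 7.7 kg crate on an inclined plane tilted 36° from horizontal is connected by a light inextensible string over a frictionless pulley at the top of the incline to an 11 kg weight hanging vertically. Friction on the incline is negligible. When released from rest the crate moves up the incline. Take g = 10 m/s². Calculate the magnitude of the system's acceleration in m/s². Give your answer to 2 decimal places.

3.46 m/s²

For the crate on the incline: the weight component along the slope is m₁g sin 36° = 7.7 × 10 × 0.5878 = 45.261 N and the normal force is N = m₁g cos 36° = 62.294 N.
Newton's second law for the crate (up-slope positive): T − 45.261 = 7.7 a. For the hanging weight (downward positive): 11 × 10 − T = 11 a.
Adding the two equations eliminates T: 64.739 = 18.7 a, so a = 3.4620 m/s².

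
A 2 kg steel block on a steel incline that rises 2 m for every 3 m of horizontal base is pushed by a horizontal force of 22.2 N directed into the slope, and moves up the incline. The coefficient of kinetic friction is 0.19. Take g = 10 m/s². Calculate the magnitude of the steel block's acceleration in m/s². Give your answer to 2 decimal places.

The horizontal push has components F cos 33.69° = 22.2 × 0.8321 = 18.473 N up the incline and F sin 33.69° = 22.2 × 0.5547 = 12.314 N pressing into the surface.
The normal force is therefore N = mg cos 33.69° + F sin 33.69° = 16.642 + 12.314 = 28.956 N, and kinetic friction down the slope is μN = 0.19 × 28.956 = 5.502 N.
Along the incline: F cos 33.69° − mg sin 33.69° − μN = ma, so 18.473 − 11.094 − 5.502 = 2 a, giving a = 0.9385 m/s².

0.94 m/s²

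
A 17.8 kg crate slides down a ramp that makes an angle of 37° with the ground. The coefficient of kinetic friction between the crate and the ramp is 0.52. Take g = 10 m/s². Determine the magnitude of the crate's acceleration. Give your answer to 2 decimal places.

1.87 m/s²

Resolving the weight along the incline: the component pulling the crate down the slope is mg sin 37° = 17.8 × 10 × 0.6018 = 107.120 N, and the normal force is N = mg cos 37° = 17.8 × 10 × 0.7986 = 142.151 N.
Kinetic friction acts up the slope with magnitude f = μN = 0.52 × 142.151 = 73.919 N.
Net force along the incline is 107.120 − 73.919 = 33.201 N, so a = 33.201 / 17.8 = 1.8652 m/s².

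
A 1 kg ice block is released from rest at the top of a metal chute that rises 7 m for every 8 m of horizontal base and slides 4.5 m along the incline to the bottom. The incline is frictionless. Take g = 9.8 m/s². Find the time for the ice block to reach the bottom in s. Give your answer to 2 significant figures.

The weight component along the incline is mg sin 41.19° = 6.453 N and the normal force is N = mg cos 41.19° = 7.375 N.
With no friction, a = g sin 41.19° = 6.4533 m/s².
Starting from rest, L = ½at², so t = √(2L/a) = √(2 × 4.5 / 6.4533) = 1.1809 s.

1.2 s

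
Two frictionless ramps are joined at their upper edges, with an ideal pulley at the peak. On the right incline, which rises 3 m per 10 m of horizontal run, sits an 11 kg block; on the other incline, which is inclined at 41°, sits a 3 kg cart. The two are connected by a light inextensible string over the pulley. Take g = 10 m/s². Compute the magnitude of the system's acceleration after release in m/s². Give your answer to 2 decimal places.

Resolve each weight along its own incline: the 11 kg mass has component 11 × 10 × sin 16.70° = 31.608 N down its slope, and the 3 kg mass has 3 × 10 × sin 41° = 19.682 N down its slope.
The 11 kg side's 31.608 N exceeds the other side's 19.682 N, so that mass slides down and the 3 kg mass slides up. Taking that direction as positive, Newton's second law for the whole system gives 31.608 − 19.682 = (11 + 3) a, so a = 11.926 / 14 = 0.8519 m/s².

0.85 m/s²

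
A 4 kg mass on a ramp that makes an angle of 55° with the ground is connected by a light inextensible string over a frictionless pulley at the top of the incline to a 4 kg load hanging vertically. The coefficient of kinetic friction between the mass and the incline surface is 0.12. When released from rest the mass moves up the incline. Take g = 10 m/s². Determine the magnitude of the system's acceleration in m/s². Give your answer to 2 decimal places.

0.56 m/s²

For the mass on the incline: the weight component along the slope is m₁g sin 55° = 4 × 10 × 0.8192 = 32.768 N and the normal force is N = m₁g cos 55° = 22.943 N.
Kinetic friction opposes the mass's motion up the incline: f = μN = 0.12 × 22.943 = 2.753 N acting down the slope.
Newton's second law for the mass (up-slope positive): T − 32.768 − 2.753 = 4 a. For the hanging load (downward positive): 4 × 10 − T = 4 a.
Adding the two equations eliminates T: 4.479 = 8 a, so a = 0.5599 m/s².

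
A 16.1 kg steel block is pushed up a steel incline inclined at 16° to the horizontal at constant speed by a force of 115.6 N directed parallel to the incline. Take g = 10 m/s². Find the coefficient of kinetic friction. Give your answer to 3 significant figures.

0.460

At constant speed ΣF = 0 along the incline. The applied 115.6 N acts up the slope; the weight component mg sin 16° = 44.378 N and kinetic friction μN both act down the slope.
So 115.6 = 44.378 + μ × 154.763, giving μ = (115.6 − 44.378) / 154.763 = 0.4602.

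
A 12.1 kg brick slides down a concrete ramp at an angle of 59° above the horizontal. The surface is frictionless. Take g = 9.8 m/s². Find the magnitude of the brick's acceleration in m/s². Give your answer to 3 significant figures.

Resolving the weight along the incline: the component pulling the brick down the slope is mg sin 59° = 12.1 × 9.8 × 0.8572 = 101.647 N, and the normal force is N = mg cos 59° = 12.1 × 9.8 × 0.5150 = 61.069 N.
With no friction the net force along the incline is 101.647 N, so a = g sin 59° = 101.647 / 12.1 = 8.4006 m/s².

8.40 m/s²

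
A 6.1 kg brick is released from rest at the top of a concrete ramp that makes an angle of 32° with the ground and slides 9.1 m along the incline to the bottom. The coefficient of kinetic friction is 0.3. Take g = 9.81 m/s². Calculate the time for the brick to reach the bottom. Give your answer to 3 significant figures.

2.59 s

The weight component along the incline is mg sin 32° = 31.711 N and the normal force is N = mg cos 32° = 50.748 N.
Friction up the slope is f = μN = 0.3 × 50.748 = 15.224 N, so the net downslope force is 31.711 − 15.224 = 16.487 N and a = 16.487 / 6.1 = 2.7028 m/s².
Starting from rest, L = ½at², so t = √(2L/a) = √(2 × 9.1 / 2.7028) = 2.5949 s.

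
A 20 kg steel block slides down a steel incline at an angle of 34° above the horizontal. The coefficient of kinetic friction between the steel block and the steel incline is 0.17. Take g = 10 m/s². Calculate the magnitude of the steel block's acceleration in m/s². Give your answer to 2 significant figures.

4.2 m/s²

Resolving the weight along the incline: the component pulling the steel block down the slope is mg sin 34° = 20 × 10 × 0.5592 = 111.840 N, and the normal force is N = mg cos 34° = 20 × 10 × 0.8290 = 165.800 N.
Kinetic friction acts up the slope with magnitude f = μN = 0.17 × 165.800 = 28.186 N.
Net force along the incline is 111.840 − 28.186 = 83.654 N, so a = 83.654 / 20 = 4.1827 m/s².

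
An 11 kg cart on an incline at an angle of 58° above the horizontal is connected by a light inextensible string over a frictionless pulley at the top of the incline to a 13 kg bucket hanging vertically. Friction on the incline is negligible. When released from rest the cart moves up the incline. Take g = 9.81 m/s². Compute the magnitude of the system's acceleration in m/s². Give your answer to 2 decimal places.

For the cart on the incline: the weight component along the slope is m₁g sin 58° = 11 × 9.81 × 0.8480 = 91.508 N and the normal force is N = m₁g cos 58° = 57.184 N.
Newton's second law for the cart (up-slope positive): T − 91.508 = 11 a. For the hanging bucket (downward positive): 13 × 9.81 − T = 13 a.
Adding the two equations eliminates T: 36.022 = 24 a, so a = 1.5009 m/s².

1.50 m/s²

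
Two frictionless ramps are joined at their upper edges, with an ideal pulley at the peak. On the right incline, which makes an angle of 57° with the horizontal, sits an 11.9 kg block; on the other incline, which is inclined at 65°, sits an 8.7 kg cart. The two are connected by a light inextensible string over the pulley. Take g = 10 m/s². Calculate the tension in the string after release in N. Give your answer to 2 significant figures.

88 N

Resolve each weight along its own incline: the 11.9 kg mass has component 11.9 × 10 × sin 57° = 99.802 N down its slope, and the 8.7 kg mass has 8.7 × 10 × sin 65° = 78.849 N down its slope.
The 11.9 kg side's 99.802 N exceeds the other side's 78.849 N, so that mass slides down and the 8.7 kg mass slides up. Taking that direction as positive, Newton's second law for the whole system gives 99.802 − 78.849 = (11.9 + 8.7) a, so a = 20.953 / 20.6 = 1.0171 m/s².
For the 8.7 kg mass (up-slope positive): T − 78.849 = 8.7 × 1.0171, so T = 87.698 N.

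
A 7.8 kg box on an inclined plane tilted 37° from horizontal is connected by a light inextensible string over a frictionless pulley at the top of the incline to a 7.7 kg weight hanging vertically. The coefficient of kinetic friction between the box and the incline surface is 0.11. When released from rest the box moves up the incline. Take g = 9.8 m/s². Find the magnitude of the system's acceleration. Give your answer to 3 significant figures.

For the box on the incline: the weight component along the slope is m₁g sin 37° = 7.8 × 9.8 × 0.6018 = 46.002 N and the normal force is N = m₁g cos 37° = 61.048 N.
Kinetic friction opposes the box's motion up the incline: f = μN = 0.11 × 61.048 = 6.715 N acting down the slope.
Newton's second law for the box (up-slope positive): T − 46.002 − 6.715 = 7.8 a. For the hanging weight (downward positive): 7.7 × 9.8 − T = 7.7 a.
Adding the two equations eliminates T: 22.743 = 15.5 a, so a = 1.4673 m/s².

1.47 m/s²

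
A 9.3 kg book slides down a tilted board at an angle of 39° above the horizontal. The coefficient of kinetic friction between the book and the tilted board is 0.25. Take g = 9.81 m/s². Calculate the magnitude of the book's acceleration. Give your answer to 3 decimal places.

Resolving the weight along the incline: the component pulling the book down the slope is mg sin 39° = 9.3 × 9.81 × 0.6293 = 57.413 N, and the normal force is N = mg cos 39° = 9.3 × 9.81 × 0.7771 = 70.897 N.
Kinetic friction acts up the slope with magnitude f = μN = 0.25 × 70.897 = 17.724 N.
Net force along the incline is 57.413 − 17.724 = 39.689 N, so a = 39.689 / 9.3 = 4.2676 m/s².

4.268 m/s²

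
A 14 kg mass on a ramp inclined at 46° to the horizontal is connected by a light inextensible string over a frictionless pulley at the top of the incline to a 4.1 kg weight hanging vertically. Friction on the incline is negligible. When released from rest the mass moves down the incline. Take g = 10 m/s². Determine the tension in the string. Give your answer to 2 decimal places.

54.52 N

For the mass on the incline: the weight component along the slope is m₁g sin 46° = 14 × 10 × 0.7193 = 100.702 N and the normal force is N = m₁g cos 46° = 97.252 N.
Newton's second law for the mass (down-slope positive): 100.702 − T = 14 a. For the hanging weight (upward positive): T − 4.1 × 10 = 4.1 a.
Adding the two equations eliminates T: 59.702 = 18.1 a, so a = 3.2985 m/s².
Then from the hanging weight's equation, T = 4.1 × (10 + 3.2985) = 54.524 N.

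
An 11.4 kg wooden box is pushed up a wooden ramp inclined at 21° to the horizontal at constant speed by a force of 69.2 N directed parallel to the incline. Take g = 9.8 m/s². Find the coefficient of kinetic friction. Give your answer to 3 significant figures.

0.280

At constant speed ΣF = 0 along the incline. The applied 69.2 N acts up the slope; the weight component mg sin 21° = 40.037 N and kinetic friction μN both act down the slope.
So 69.2 = 40.037 + μ × 104.300, giving μ = (69.2 − 40.037) / 104.300 = 0.2796.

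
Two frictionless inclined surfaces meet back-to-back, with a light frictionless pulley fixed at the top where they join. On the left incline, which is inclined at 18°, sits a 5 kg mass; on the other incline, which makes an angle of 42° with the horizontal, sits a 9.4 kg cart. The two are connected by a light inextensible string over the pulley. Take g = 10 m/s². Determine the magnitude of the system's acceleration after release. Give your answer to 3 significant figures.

Resolve each weight along its own incline: the 5 kg mass has component 5 × 10 × sin 18° = 15.451 N down its slope, and the 9.4 kg mass has 9.4 × 10 × sin 42° = 62.898 N down its slope.
The 9.4 kg side's 62.898 N exceeds the other side's 15.451 N, so that mass slides down and the 5 kg mass slides up. Taking that direction as positive, Newton's second law for the whole system gives 62.898 − 15.451 = (5 + 9.4) a, so a = 47.447 / 14.4 = 3.2949 m/s².

3.29 m/s²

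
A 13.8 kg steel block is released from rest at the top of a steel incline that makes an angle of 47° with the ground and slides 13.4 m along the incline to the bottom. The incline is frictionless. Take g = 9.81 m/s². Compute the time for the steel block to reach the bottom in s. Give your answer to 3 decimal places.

The weight component along the incline is mg sin 47° = 99.009 N and the normal force is N = mg cos 47° = 92.328 N.
With no friction, a = g sin 47° = 7.1746 m/s².
Starting from rest, L = ½at², so t = √(2L/a) = √(2 × 13.4 / 7.1746) = 1.9327 s.

1.933 s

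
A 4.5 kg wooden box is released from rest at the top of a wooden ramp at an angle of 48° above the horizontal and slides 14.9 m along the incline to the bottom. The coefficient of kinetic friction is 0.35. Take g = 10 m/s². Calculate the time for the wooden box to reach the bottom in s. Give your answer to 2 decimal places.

2.42 s

The weight component along the incline is mg sin 48° = 33.442 N and the normal force is N = mg cos 48° = 30.111 N.
Friction up the slope is f = μN = 0.35 × 30.111 = 10.539 N, so the net downslope force is 33.442 − 10.539 = 22.903 N and a = 22.903 / 4.5 = 5.0896 m/s².
Starting from rest, L = ½at², so t = √(2L/a) = √(2 × 14.9 / 5.0896) = 2.4197 s.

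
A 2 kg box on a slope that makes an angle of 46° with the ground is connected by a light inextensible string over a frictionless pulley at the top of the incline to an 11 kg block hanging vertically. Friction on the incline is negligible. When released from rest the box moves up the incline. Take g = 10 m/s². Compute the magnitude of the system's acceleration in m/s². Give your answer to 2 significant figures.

For the box on the incline: the weight component along the slope is m₁g sin 46° = 2 × 10 × 0.7193 = 14.386 N and the normal force is N = m₁g cos 46° = 13.893 N.
Newton's second law for the box (up-slope positive): T − 14.386 = 2 a. For the hanging block (downward positive): 11 × 10 − T = 11 a.
Adding the two equations eliminates T: 95.614 = 13 a, so a = 7.3549 m/s².

7.4 m/s²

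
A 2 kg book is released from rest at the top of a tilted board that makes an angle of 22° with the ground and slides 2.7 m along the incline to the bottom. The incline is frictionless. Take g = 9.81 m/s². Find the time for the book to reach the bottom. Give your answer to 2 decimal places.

1.21 s

The weight component along the incline is mg sin 22° = 7.350 N and the normal force is N = mg cos 22° = 18.191 N.
With no friction, a = g sin 22° = 3.6749 m/s².
Starting from rest, L = ½at², so t = √(2L/a) = √(2 × 2.7 / 3.6749) = 1.2122 s.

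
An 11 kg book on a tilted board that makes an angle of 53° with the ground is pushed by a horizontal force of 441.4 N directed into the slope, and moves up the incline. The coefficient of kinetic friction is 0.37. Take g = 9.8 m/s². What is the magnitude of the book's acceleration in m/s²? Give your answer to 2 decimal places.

2.28 m/s²

The horizontal push has components F cos 53° = 441.4 × 0.6018 = 265.635 N up the incline and F sin 53° = 441.4 × 0.7986 = 352.502 N pressing into the surface.
The normal force is therefore N = mg cos 53° + F sin 53° = 64.874 + 352.502 = 417.376 N, and kinetic friction down the slope is μN = 0.37 × 417.376 = 154.429 N.
Along the incline: F cos 53° − mg sin 53° − μN = ma, so 265.635 − 86.089 − 154.429 = 11 a, giving a = 2.2834 m/s².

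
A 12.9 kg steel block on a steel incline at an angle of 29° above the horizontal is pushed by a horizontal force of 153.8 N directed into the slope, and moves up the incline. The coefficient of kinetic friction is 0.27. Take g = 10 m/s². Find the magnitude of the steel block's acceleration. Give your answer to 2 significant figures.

The horizontal push has components F cos 29° = 153.8 × 0.8746 = 134.513 N up the incline and F sin 29° = 153.8 × 0.4848 = 74.562 N pressing into the surface.
The normal force is therefore N = mg cos 29° + F sin 29° = 112.823 + 74.562 = 187.385 N, and kinetic friction down the slope is μN = 0.27 × 187.385 = 50.594 N.
Along the incline: F cos 29° − mg sin 29° − μN = ma, so 134.513 − 62.539 − 50.594 = 12.9 a, giving a = 1.6574 m/s².

1.7 m/s²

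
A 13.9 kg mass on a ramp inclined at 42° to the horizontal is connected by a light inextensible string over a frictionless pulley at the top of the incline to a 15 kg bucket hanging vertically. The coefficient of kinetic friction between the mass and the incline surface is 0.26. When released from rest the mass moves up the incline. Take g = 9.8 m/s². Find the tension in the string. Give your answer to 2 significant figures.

130 N

For the mass on the incline: the weight component along the slope is m₁g sin 42° = 13.9 × 9.8 × 0.6691 = 91.145 N and the normal force is N = m₁g cos 42° = 101.231 N.
Kinetic friction opposes the mass's motion up the incline: f = μN = 0.26 × 101.231 = 26.320 N acting down the slope.
Newton's second law for the mass (up-slope positive): T − 91.145 − 26.320 = 13.9 a. For the hanging bucket (downward positive): 15 × 9.8 − T = 15 a.
Adding the two equations eliminates T: 29.535 = 28.9 a, so a = 1.0220 m/s².
Then from the hanging bucket's equation, T = 15 × (9.8 − 1.0220) = 131.670 N.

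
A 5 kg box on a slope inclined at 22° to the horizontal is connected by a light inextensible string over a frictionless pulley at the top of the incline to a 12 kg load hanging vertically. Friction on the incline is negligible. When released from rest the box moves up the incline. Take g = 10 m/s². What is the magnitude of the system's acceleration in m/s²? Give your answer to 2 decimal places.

For the box on the incline: the weight component along the slope is m₁g sin 22° = 5 × 10 × 0.3746 = 18.730 N and the normal force is N = m₁g cos 22° = 46.359 N.
Newton's second law for the box (up-slope positive): T − 18.730 = 5 a. For the hanging load (downward positive): 12 × 10 − T = 12 a.
Adding the two equations eliminates T: 101.270 = 17 a, so a = 5.9571 m/s².

5.96 m/s²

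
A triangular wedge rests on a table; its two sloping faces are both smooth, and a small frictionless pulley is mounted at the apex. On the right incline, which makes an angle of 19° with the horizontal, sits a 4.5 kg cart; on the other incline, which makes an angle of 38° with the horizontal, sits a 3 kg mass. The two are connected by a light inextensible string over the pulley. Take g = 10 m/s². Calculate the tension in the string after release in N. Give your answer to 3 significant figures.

Resolve each weight along its own incline: the 4.5 kg mass has component 4.5 × 10 × sin 19° = 14.651 N down its slope, and the 3 kg mass has 3 × 10 × sin 38° = 18.470 N down its slope.
The 3 kg side's 18.470 N exceeds the other side's 14.651 N, so that mass slides down and the 4.5 kg mass slides up. Taking that direction as positive, Newton's second law for the whole system gives 18.470 − 14.651 = (4.5 + 3) a, so a = 3.819 / 7.5 = 0.5092 m/s².
For the 4.5 kg mass (up-slope positive): T − 14.651 = 4.5 × 0.5092, so T = 16.942 N.

16.9 N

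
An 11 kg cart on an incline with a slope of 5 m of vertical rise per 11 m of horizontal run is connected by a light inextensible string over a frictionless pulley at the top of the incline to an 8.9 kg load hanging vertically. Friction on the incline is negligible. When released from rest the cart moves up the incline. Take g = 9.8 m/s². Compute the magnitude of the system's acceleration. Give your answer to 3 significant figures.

2.14 m/s²

For the cart on the incline: the weight component along the slope is m₁g sin 24.44° = 11 × 9.8 × 0.4138 = 44.608 N and the normal force is N = m₁g cos 24.44° = 98.138 N.
Newton's second law for the cart (up-slope positive): T − 44.608 = 11 a. For the hanging load (downward positive): 8.9 × 9.8 − T = 8.9 a.
Adding the two equations eliminates T: 42.612 = 19.9 a, so a = 2.1413 m/s².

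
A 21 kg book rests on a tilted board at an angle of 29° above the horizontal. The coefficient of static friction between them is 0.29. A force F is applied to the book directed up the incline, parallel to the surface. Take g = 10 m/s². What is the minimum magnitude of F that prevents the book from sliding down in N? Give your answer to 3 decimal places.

The normal force is N = mg cos 29° = 183.670 N. With F at its minimum the book is on the verge of sliding down, so static friction is at its maximum μ_s N = 0.29 × 183.670 = 53.264 N and acts up the slope.
Equilibrium along the incline: F + μ_s N = mg sin 29°, so F = 101.810 − 53.264 = 48.546 N.

48.546 N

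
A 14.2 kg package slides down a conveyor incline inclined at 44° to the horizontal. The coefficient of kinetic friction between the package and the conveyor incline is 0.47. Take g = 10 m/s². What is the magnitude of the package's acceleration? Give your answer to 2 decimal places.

Resolving the weight along the incline: the component pulling the package down the slope is mg sin 44° = 14.2 × 10 × 0.6947 = 98.647 N, and the normal force is N = mg cos 44° = 14.2 × 10 × 0.7193 = 102.141 N.
Kinetic friction acts up the slope with magnitude f = μN = 0.47 × 102.141 = 48.006 N.
Net force along the incline is 98.647 − 48.006 = 50.641 N, so a = 50.641 / 14.2 = 3.5663 m/s².

3.57 m/s²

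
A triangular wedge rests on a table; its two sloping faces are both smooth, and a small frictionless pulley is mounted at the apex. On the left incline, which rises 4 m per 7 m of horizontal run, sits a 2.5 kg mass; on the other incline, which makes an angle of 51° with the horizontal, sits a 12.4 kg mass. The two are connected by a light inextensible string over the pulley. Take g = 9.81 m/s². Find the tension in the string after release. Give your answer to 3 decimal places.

Resolve each weight along its own incline: the 2.5 kg mass has component 2.5 × 9.81 × sin 29.74° = 12.168 N down its slope, and the 12.4 kg mass has 12.4 × 9.81 × sin 51° = 94.535 N down its slope.
The 12.4 kg side's 94.535 N exceeds the other side's 12.168 N, so that mass slides down and the 2.5 kg mass slides up. Taking that direction as positive, Newton's second law for the whole system gives 94.535 − 12.168 = (2.5 + 12.4) a, so a = 82.367 / 14.9 = 5.5280 m/s².
For the 2.5 kg mass (up-slope positive): T − 12.168 = 2.5 × 5.5280, so T = 25.988 N.

25.988 N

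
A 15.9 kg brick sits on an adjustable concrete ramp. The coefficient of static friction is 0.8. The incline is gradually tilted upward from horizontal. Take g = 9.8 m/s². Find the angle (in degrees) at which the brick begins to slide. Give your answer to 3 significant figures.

At the threshold of sliding, static friction is at its maximum μ_s N and exactly balances the weight component along the incline: mg sin θ = μ_s mg cos θ.
Hence tan θ = μ_s = 0.8, so θ = arctan(0.8) = 38.6598°.

38.7°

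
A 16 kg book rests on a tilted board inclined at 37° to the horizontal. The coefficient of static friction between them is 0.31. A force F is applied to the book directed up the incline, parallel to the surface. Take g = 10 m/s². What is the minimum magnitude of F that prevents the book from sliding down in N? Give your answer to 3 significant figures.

The normal force is N = mg cos 37° = 127.782 N. With F at its minimum the book is on the verge of sliding down, so static friction is at its maximum μ_s N = 0.31 × 127.782 = 39.612 N and acts up the slope.
Equilibrium along the incline: F + μ_s N = mg sin 37°, so F = 96.290 − 39.612 = 56.678 N.

56.7 N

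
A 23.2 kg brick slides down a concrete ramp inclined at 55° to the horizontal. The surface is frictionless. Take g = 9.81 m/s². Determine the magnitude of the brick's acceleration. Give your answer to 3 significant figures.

8.04 m/s²

Resolving the weight along the incline: the component pulling the brick down the slope is mg sin 55° = 23.2 × 9.81 × 0.8192 = 186.443 N, and the normal force is N = mg cos 55° = 23.2 × 9.81 × 0.5736 = 130.547 N.
With no friction the net force along the incline is 186.443 N, so a = g sin 55° = 186.443 / 23.2 = 8.0363 m/s².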